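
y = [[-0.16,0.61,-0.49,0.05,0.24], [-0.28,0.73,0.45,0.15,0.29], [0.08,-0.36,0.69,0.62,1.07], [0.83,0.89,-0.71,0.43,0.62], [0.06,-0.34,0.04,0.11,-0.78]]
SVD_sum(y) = [[0.17, 0.35, -0.13, 0.17, 0.40], [0.14, 0.29, -0.11, 0.14, 0.33], [0.16, 0.33, -0.12, 0.16, 0.37], [0.41, 0.85, -0.31, 0.42, 0.96], [-0.19, -0.40, 0.15, -0.20, -0.45]] + [[0.06, 0.17, -0.28, -0.10, -0.22], [-0.04, -0.1, 0.17, 0.06, 0.13], [-0.2, -0.54, 0.91, 0.33, 0.71], [0.08, 0.21, -0.36, -0.13, -0.28], [0.03, 0.09, -0.16, -0.06, -0.12]] + [[-0.21, 0.18, 0.1, -0.07, -0.01], [-0.50, 0.44, 0.24, -0.18, -0.03], [0.16, -0.14, -0.08, 0.06, 0.01], [0.27, -0.23, -0.13, 0.1, 0.01], [0.16, -0.14, -0.08, 0.06, 0.01]] + [[-0.07, -0.06, -0.09, -0.1, 0.10], [0.10, 0.09, 0.14, 0.15, -0.15], [0.01, 0.01, 0.01, 0.01, -0.01], [0.05, 0.05, 0.07, 0.08, -0.08], [0.14, 0.13, 0.18, 0.2, -0.2]] + [[-0.12, -0.03, -0.08, 0.15, -0.02],[0.02, 0.00, 0.01, -0.03, 0.00],[-0.05, -0.01, -0.03, 0.06, -0.01],[0.02, 0.01, 0.02, -0.03, 0.00],[-0.08, -0.02, -0.06, 0.1, -0.01]]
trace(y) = 0.91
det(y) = 0.40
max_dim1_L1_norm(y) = 3.48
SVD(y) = [[0.32, 0.27, 0.32, 0.35, -0.78], [0.26, -0.16, 0.78, -0.53, 0.13], [0.3, -0.87, -0.25, -0.03, -0.30], [0.78, 0.35, -0.41, -0.29, 0.15], [-0.37, 0.15, -0.25, -0.72, -0.52]] @ diag([1.8601452193059582, 1.5304409206993717, 0.9411912139069472, 0.5386865936324106, 0.27746387881511225]) @ [[0.28, 0.59, -0.22, 0.29, 0.67], [0.15, 0.40, -0.68, -0.25, -0.53], [-0.69, 0.6, 0.32, -0.24, -0.03], [-0.35, -0.33, -0.48, -0.53, 0.51], [0.55, 0.13, 0.39, -0.72, 0.09]]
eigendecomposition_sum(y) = [[(0.03+0.13j), (0.15-0.11j), (-0.2-0.06j), -0.05+0.11j, -0.09+0.07j], [(-0.16-0.05j), 0.03+0.24j, 0.18-0.19j, -0.09-0.12j, -0.02-0.15j], [(0.07-0.3j), -0.42+0.07j, 0.35+0.31j, (0.21-0.17j), 0.26-0.06j], [(0.26+0.17j), (0.08-0.42j), -0.42+0.23j, 0.09+0.26j, (-0.04+0.27j)], [(0.05-0.02j), -0.05-0.06j, -0.02+0.09j, 0.05+0.02j, 0.03+0.04j]] + [[0.03-0.13j,0.15+0.11j,(-0.2+0.06j),-0.05-0.11j,-0.09-0.07j], [-0.16+0.05j,0.03-0.24j,0.18+0.19j,-0.09+0.12j,-0.02+0.15j], [0.07+0.30j,-0.42-0.07j,0.35-0.31j,0.21+0.17j,(0.26+0.06j)], [0.26-0.17j,(0.08+0.42j),(-0.42-0.23j),(0.09-0.26j),(-0.04-0.27j)], [(0.05+0.02j),-0.05+0.06j,(-0.02-0.09j),0.05-0.02j,0.03-0.04j]] + [[0.03-0.00j, 0.19+0.00j, 0.03+0.00j, (0.09-0j), (0.08-0j)],[0.09-0.00j, 0.65+0.00j, (0.1+0j), (0.32-0j), 0.28-0.00j],[(0.05-0j), (0.39+0j), (0.06+0j), (0.19-0j), 0.17-0.00j],[0.09-0.00j, 0.69+0.00j, (0.11+0j), 0.34-0.00j, 0.30-0.00j],[(-0.01+0j), (-0.07-0j), (-0.01-0j), -0.03+0.00j, (-0.03+0j)]] + [[(-0.3+0j), 0.00+0.00j, (-0.07-0j), (0.1+0j), (-0.2-0j)], [(-0.05+0j), 0.00+0.00j, (-0.01-0j), (0.02+0j), -0.03-0.00j], [-0.15+0.00j, 0.00+0.00j, -0.03-0.00j, 0.05+0.00j, (-0.1-0j)], [0.20-0.00j, (-0-0j), 0.04+0.00j, -0.07-0.00j, (0.13+0j)], [0.04-0.00j, -0.00-0.00j, (0.01+0j), (-0.01-0j), (0.03+0j)]] + [[0.05-0.00j, 0.11-0.00j, -0.05+0.00j, -0.04-0.00j, (0.54-0j)], [0.01-0.00j, 0.02-0.00j, (-0.01+0j), -0.01-0.00j, 0.09-0.00j], [0.04-0.00j, 0.10-0.00j, (-0.04+0j), (-0.03-0j), (0.48-0j)], [(0.02-0j), (0.05-0j), -0.02+0.00j, -0.02-0.00j, (0.26-0j)], [-0.08+0.00j, -0.17+0.00j, 0.08-0.00j, 0.06+0.00j, -0.85+0.00j]]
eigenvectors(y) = [[0.20+0.19j, (0.2-0.19j), 0.18+0.00j, (-0.75+0j), -0.47+0.00j], [(-0.33+0.1j), -0.33-0.10j, (0.63+0j), (-0.13+0j), -0.08+0.00j], [-0.21-0.59j, (-0.21+0.59j), (0.37+0j), -0.38+0.00j, -0.42+0.00j], [(0.63+0j), (0.63-0j), 0.66+0.00j, 0.51+0.00j, -0.23+0.00j], [(0.07-0.09j), (0.07+0.09j), (-0.06+0j), 0.10+0.00j, (0.74+0j)]]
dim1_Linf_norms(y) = [0.61, 0.73, 1.07, 0.89, 0.78]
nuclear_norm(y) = 5.15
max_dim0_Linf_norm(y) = 1.07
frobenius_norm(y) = 2.66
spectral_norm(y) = 1.86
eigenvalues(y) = [(0.54+0.97j), (0.54-0.97j), (1.04+0j), (-0.37+0j), (-0.84+0j)]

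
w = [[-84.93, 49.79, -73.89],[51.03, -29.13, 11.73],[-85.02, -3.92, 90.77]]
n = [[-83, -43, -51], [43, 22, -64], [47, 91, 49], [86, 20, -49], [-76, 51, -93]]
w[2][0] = -85.02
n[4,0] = -76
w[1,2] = 11.73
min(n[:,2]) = -93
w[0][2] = -73.89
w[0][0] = -84.93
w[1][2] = 11.73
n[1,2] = -64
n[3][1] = 20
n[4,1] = 51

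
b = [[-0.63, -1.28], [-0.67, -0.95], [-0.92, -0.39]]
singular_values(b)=[2.02, 0.57]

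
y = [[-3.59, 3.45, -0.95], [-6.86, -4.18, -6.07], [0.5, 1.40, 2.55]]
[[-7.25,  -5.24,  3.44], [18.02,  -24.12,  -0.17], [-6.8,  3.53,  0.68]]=y@[[0.04, 2.59, -0.35], [-2.43, 1.23, 0.63], [-1.34, 0.20, -0.01]]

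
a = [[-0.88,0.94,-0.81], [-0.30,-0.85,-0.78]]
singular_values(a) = [1.52, 1.19]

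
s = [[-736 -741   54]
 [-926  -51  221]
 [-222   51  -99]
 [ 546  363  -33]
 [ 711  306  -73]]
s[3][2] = -33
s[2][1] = 51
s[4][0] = 711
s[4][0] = 711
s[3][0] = 546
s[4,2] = -73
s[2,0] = -222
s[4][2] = -73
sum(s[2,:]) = -270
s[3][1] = 363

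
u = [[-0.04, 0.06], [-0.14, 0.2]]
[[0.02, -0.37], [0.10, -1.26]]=u@ [[-4.07, 3.19], [-2.37, -4.08]]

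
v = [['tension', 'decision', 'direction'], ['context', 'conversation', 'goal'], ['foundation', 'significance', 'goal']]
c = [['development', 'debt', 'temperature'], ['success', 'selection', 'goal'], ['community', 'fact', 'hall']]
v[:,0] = ['tension', 'context', 'foundation']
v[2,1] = 'significance'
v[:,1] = ['decision', 'conversation', 'significance']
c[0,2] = 'temperature'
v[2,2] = 'goal'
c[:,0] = ['development', 'success', 'community']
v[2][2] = 'goal'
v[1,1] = 'conversation'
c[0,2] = 'temperature'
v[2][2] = 'goal'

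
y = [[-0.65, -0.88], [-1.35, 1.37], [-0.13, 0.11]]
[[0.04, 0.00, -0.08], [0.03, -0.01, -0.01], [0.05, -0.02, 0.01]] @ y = [[-0.02, -0.04], [-0.00, -0.04], [-0.01, -0.07]]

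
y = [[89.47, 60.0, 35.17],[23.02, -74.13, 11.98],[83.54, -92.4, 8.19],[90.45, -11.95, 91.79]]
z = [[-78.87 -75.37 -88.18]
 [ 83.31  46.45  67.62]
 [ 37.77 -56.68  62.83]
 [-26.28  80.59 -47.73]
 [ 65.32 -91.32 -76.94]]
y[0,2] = 35.17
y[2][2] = 8.19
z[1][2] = 67.62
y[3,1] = -11.95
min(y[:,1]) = -92.4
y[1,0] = 23.02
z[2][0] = 37.77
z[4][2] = -76.94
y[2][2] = 8.19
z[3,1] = 80.59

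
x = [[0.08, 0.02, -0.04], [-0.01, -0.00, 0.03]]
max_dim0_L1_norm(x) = 0.09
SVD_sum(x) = [[0.08,0.02,-0.04], [-0.02,-0.0,0.01]] + [[0.0, 0.0, 0.00], [0.01, 0.00, 0.02]]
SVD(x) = [[-0.97, 0.25], [0.25, 0.97]] @ diag([0.09437133128743398, 0.022227276734620053]) @ [[-0.85, -0.21, 0.49], [0.45, 0.22, 0.87]]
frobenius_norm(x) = 0.10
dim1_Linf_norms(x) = [0.08, 0.03]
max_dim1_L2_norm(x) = 0.09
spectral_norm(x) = 0.09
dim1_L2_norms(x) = [0.09, 0.03]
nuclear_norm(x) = 0.12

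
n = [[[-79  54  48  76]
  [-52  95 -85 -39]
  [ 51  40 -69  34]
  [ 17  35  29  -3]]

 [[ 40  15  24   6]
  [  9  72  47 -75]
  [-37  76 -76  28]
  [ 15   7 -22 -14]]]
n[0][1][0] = -52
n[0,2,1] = 40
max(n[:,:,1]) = 95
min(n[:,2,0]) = -37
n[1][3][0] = 15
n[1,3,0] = 15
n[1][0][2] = 24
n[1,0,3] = 6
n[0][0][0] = -79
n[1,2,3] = 28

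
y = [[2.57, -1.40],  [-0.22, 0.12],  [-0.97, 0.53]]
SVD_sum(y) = [[2.57, -1.40], [-0.22, 0.12], [-0.97, 0.53]] + [[0.00,0.00], [0.00,0.0], [0.00,0.00]]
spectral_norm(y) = 3.14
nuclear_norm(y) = 3.14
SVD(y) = [[-0.93, -0.36], [0.08, -0.07], [0.35, -0.93]] @ diag([3.138391032521039, 0.0013141504939068154]) @ [[-0.88, 0.48], [-0.48, -0.88]]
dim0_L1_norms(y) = [3.76, 2.05]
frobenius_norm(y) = 3.14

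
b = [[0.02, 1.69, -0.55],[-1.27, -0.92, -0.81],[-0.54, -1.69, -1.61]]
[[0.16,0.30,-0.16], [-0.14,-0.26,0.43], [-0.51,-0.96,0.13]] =b@[[-0.13, -0.24, -0.36], [0.16, 0.30, -0.06], [0.19, 0.36, 0.10]]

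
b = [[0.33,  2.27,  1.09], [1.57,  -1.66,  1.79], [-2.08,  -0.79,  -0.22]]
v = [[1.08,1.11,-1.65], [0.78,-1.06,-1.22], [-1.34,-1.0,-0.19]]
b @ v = [[0.67, -3.13, -3.52],[-2.00, 1.71, -0.91],[-2.57, -1.25, 4.44]]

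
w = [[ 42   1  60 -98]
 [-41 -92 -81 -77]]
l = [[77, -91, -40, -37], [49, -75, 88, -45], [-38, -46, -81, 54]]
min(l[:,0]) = -38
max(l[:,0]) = 77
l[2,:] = [-38, -46, -81, 54]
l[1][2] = 88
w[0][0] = 42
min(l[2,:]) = -81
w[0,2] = 60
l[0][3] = -37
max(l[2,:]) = 54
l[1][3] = -45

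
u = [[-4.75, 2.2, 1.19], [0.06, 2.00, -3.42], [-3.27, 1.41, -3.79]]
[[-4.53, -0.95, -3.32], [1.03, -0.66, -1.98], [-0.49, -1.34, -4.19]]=u @[[0.60, 0.2, 0.67],[-0.46, -0.08, -0.29],[-0.56, 0.15, 0.42]]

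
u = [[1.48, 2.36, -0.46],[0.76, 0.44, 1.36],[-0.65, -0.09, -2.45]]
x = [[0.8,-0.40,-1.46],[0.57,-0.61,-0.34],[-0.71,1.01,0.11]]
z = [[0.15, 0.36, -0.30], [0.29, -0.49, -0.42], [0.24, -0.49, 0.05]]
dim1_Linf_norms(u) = [2.36, 1.36, 2.45]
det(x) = -0.06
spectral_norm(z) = 0.85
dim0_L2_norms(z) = [0.41, 0.78, 0.52]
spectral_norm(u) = 3.07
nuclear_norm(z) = 1.54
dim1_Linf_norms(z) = [0.36, 0.49, 0.49]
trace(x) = 0.30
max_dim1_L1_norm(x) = 2.66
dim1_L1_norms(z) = [0.81, 1.2, 0.78]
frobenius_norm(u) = 4.13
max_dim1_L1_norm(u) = 4.3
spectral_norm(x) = 2.07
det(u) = 0.79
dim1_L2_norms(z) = [0.49, 0.71, 0.55]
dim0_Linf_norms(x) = [0.8, 1.01, 1.46]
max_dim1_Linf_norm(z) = 0.49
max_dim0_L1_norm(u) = 4.27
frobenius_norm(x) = 2.30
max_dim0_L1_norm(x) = 2.08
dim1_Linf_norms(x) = [1.46, 0.61, 1.01]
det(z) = -0.07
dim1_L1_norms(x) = [2.66, 1.52, 1.83]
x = u @ z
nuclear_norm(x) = 3.10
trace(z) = -0.29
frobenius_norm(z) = 1.02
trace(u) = -0.53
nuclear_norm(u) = 5.92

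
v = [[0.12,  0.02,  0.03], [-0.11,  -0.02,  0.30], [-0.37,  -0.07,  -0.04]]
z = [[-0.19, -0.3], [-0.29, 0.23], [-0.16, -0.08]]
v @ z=[[-0.03, -0.03], [-0.02, 0.0], [0.1, 0.10]]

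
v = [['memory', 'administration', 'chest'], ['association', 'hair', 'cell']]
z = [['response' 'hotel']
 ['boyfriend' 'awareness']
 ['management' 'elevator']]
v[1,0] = 'association'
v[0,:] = ['memory', 'administration', 'chest']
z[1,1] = 'awareness'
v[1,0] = 'association'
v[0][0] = 'memory'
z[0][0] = 'response'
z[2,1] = 'elevator'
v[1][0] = 'association'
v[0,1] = 'administration'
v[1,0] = 'association'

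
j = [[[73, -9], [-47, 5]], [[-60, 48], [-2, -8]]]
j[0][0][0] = 73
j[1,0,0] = -60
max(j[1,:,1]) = 48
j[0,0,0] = 73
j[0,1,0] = -47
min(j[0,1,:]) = -47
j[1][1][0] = -2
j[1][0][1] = 48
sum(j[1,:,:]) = -22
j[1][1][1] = -8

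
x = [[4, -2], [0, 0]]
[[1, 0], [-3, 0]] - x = [[-3, 2], [-3, 0]]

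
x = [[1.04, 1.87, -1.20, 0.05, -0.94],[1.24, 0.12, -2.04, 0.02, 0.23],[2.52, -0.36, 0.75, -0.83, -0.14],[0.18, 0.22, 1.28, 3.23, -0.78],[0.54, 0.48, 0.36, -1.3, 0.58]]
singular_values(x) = [3.97, 3.15, 2.67, 1.62, 0.61]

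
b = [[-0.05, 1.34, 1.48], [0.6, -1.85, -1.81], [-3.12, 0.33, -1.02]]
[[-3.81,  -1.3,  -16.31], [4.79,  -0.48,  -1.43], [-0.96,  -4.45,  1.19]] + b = [[-3.86, 0.04, -14.83], [5.39, -2.33, -3.24], [-4.08, -4.12, 0.17]]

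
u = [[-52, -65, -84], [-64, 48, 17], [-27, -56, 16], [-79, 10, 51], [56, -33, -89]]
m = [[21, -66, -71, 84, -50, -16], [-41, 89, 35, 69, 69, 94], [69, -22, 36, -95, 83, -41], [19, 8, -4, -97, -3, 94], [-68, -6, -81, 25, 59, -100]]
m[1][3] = 69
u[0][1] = -65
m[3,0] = 19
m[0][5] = -16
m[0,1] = -66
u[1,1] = 48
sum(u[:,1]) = -96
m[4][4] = 59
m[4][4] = 59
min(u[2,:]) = -56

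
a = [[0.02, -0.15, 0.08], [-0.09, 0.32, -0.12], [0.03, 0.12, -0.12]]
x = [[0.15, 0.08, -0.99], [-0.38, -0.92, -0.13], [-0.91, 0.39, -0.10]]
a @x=[[-0.01,0.17,-0.01], [-0.03,-0.35,0.06], [0.07,-0.15,-0.03]]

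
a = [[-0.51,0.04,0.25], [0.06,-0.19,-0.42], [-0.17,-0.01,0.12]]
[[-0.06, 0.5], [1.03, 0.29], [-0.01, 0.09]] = a@[[-0.8, -1.61], [-2.46, 1.15], [-1.46, -1.45]]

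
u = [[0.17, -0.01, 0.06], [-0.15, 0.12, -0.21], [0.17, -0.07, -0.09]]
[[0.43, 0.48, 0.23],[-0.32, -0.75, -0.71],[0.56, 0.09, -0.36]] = u @ [[2.75, 2.01, 0.09], [-0.44, 0.44, 0.61], [-0.67, 2.4, 3.65]]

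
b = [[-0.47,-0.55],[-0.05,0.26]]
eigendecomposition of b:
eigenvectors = [[-1.0, 0.58], [-0.07, -0.81]]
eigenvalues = [-0.51, 0.3]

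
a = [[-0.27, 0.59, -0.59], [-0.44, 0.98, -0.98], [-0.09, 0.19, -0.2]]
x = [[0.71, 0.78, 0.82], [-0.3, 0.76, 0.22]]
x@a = [[-0.61, 1.34, -1.35], [-0.27, 0.61, -0.61]]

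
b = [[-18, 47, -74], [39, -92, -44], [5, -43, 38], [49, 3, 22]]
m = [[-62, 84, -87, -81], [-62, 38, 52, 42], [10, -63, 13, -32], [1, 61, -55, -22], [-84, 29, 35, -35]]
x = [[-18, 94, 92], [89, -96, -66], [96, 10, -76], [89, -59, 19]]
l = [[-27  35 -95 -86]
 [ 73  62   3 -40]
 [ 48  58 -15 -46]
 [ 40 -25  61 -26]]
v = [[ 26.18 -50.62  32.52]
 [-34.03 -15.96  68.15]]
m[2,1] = -63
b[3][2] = 22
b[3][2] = 22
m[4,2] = 35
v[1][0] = -34.03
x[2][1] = 10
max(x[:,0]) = 96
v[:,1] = [-50.62, -15.96]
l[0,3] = -86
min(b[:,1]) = -92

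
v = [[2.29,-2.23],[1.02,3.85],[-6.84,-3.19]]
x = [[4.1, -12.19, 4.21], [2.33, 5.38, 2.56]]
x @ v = [[-31.84, -69.5],[-6.69, 7.35]]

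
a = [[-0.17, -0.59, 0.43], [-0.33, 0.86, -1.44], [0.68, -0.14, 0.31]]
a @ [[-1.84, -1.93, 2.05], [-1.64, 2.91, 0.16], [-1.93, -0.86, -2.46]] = [[0.45, -1.76, -1.50], [1.98, 4.38, 3.00], [-1.62, -1.99, 0.61]]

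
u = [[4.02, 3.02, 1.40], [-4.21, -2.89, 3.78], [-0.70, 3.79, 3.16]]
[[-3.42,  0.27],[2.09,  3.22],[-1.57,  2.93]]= u @[[-0.54,-0.29],  [-0.29,0.17],  [-0.27,0.66]]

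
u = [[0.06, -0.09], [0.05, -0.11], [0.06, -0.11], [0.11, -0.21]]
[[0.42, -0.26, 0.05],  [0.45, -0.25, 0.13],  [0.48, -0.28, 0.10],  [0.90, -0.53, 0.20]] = u@[[2.35, -3.01, -2.94], [-3.06, 0.93, -2.5]]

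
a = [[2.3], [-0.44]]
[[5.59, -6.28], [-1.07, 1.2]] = a @ [[2.43, -2.73]]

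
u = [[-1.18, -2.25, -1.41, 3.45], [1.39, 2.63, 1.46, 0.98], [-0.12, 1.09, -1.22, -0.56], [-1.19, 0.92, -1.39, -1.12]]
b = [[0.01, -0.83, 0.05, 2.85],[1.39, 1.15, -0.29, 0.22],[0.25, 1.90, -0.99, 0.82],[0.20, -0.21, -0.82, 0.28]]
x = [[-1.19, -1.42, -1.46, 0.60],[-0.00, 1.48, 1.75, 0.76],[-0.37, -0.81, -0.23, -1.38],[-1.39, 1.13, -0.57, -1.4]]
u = b + x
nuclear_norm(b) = 7.62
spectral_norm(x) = 3.33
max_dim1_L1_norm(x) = 4.67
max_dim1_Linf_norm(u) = 3.45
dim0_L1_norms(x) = [2.95, 4.84, 4.01, 4.14]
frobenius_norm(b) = 4.28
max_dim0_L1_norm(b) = 4.17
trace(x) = -1.34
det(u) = -19.82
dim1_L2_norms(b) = [2.97, 1.84, 2.31, 0.91]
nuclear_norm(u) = 11.05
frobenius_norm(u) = 6.38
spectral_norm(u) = 4.91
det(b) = 7.10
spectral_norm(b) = 3.02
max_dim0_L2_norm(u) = 3.8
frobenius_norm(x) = 4.47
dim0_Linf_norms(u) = [1.39, 2.63, 1.46, 3.45]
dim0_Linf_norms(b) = [1.39, 1.9, 0.99, 2.85]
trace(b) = 0.45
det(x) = 9.35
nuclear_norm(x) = 8.06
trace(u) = -0.89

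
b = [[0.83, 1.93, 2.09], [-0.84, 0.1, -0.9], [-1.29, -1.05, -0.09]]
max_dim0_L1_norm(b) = 3.08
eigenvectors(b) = [[(0.8+0j), (0.8-0j), 0.04+0.00j], [-0.19+0.30j, (-0.19-0.3j), (-0.73+0j)], [-0.17+0.45j, -0.17-0.45j, (0.68+0j)]]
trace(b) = 0.84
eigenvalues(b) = [(-0.07+1.87j), (-0.07-1.87j), (0.98+0j)]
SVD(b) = [[-0.88,-0.41,-0.24],  [0.27,-0.01,-0.96],  [0.39,-0.91,0.12]] @ diag([3.3094256374082645, 1.1519650181571799, 0.8960349030071492]) @ [[-0.44, -0.63, -0.64], [0.74, 0.15, -0.66], [0.51, -0.76, 0.4]]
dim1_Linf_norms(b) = [2.09, 0.9, 1.29]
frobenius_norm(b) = 3.62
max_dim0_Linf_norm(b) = 2.09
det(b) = 3.42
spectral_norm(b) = 3.31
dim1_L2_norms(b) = [2.96, 1.24, 1.67]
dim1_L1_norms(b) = [4.85, 1.84, 2.43]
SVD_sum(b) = [[1.29, 1.84, 1.87], [-0.39, -0.56, -0.57], [-0.57, -0.81, -0.82]] + [[-0.35,-0.07,0.31], [-0.01,-0.0,0.01], [-0.78,-0.16,0.69]] + [[-0.11, 0.16, -0.09],[-0.44, 0.66, -0.35],[0.06, -0.08, 0.04]]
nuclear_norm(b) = 5.36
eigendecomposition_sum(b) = [[0.42+0.95j, (0.98+0.06j), (1.04+0.02j)], [-0.45-0.07j, (-0.25+0.35j), (-0.25+0.38j)], [-0.62+0.03j, -0.24+0.53j, (-0.23+0.57j)]] + [[0.42-0.95j, 0.98-0.06j, (1.04-0.02j)], [(-0.45+0.07j), -0.25-0.35j, -0.25-0.38j], [-0.62-0.03j, -0.24-0.53j, (-0.23-0.57j)]] + [[-0.00+0.00j, -0.03+0.00j, (0.02+0j)], [0.06-0.00j, (0.61-0j), (-0.4-0j)], [(-0.05+0j), (-0.56+0j), (0.37+0j)]]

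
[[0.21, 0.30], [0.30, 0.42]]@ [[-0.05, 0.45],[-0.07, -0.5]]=[[-0.03, -0.06],  [-0.04, -0.07]]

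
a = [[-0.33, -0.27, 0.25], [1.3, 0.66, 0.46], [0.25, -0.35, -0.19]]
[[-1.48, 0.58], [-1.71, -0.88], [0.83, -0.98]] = a @ [[0.21, -1.61], [0.53, 0.96], [-5.08, 1.25]]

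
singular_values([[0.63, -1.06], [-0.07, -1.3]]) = [1.72, 0.52]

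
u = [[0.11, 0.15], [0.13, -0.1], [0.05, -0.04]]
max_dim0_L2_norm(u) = 0.18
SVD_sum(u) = [[0.08, 0.17],[-0.02, -0.03],[-0.01, -0.01]] + [[0.03,-0.02], [0.15,-0.07], [0.06,-0.03]]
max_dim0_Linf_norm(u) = 0.15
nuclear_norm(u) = 0.36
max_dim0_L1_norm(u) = 0.29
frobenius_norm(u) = 0.26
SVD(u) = [[0.98,0.22], [-0.20,0.91], [-0.08,0.35]] @ diag([0.18650722056834135, 0.1755421791931275]) @ [[0.42,0.91], [0.91,-0.42]]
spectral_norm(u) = 0.19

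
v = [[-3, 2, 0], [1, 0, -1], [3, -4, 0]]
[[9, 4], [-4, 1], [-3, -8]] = v @ [[-5, 0], [-3, 2], [-1, -1]]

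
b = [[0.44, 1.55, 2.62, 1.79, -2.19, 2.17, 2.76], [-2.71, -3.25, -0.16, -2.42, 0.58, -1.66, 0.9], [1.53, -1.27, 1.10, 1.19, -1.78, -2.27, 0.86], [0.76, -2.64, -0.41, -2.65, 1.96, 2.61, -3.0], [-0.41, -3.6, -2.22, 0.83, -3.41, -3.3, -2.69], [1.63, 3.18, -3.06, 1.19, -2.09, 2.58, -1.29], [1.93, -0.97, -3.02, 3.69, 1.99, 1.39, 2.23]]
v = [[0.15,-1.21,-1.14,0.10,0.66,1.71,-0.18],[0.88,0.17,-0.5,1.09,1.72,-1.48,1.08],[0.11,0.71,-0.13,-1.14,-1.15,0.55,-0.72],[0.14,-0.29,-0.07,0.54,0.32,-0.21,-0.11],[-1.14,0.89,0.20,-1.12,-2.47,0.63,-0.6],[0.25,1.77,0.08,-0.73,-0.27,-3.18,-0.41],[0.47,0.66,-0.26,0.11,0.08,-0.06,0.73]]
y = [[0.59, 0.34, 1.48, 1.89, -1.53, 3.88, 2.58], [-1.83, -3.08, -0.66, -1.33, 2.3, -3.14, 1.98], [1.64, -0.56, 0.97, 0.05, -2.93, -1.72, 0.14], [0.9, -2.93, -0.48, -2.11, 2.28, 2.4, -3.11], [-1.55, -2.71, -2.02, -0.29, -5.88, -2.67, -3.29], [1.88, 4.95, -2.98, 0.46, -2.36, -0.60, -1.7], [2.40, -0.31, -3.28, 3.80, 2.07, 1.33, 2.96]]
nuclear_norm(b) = 35.86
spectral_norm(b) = 9.09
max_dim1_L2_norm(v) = 3.75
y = v + b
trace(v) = -4.19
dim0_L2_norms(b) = [4.12, 6.75, 5.63, 5.76, 5.67, 6.24, 5.66]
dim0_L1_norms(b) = [9.41, 16.46, 12.59, 13.76, 14.0, 15.98, 13.73]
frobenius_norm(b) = 15.18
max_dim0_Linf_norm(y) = 5.88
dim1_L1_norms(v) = [5.15, 6.92, 4.51, 1.68, 7.05, 6.69, 2.37]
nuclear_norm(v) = 12.66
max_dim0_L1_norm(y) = 19.35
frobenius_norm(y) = 16.52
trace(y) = -7.15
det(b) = -26206.91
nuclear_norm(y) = 39.04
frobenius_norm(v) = 6.70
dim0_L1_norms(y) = [10.79, 14.88, 11.87, 9.93, 19.35, 15.74, 15.76]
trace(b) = -2.96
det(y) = -44735.39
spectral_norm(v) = 4.60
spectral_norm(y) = 9.69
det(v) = -0.02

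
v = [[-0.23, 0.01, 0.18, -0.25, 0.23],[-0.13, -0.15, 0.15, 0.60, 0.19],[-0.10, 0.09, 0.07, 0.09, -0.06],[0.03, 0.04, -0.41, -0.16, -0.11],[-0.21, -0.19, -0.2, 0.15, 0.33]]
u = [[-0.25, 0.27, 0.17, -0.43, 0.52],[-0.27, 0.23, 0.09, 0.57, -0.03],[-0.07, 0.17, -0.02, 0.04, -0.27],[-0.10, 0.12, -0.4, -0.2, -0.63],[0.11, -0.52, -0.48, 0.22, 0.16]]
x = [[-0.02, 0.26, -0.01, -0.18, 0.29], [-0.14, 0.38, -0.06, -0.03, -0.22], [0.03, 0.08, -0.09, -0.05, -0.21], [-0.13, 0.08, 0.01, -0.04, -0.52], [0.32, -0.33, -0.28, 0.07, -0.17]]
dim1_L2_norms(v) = [0.45, 0.68, 0.19, 0.46, 0.5]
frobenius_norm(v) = 1.07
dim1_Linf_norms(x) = [0.29, 0.38, 0.21, 0.52, 0.33]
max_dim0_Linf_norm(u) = 0.63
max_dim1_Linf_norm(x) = 0.52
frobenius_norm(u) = 1.55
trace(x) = 0.06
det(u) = 0.00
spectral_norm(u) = 0.99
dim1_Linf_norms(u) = [0.52, 0.57, 0.27, 0.63, 0.52]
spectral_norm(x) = 0.70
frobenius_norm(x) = 1.04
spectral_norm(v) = 0.79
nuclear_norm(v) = 1.96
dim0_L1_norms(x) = [0.64, 1.13, 0.45, 0.37, 1.41]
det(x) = 0.00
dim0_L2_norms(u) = [0.4, 0.66, 0.65, 0.77, 0.88]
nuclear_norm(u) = 2.98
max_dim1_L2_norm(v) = 0.68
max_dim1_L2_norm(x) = 0.57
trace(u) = -0.08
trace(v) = -0.14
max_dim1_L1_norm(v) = 1.22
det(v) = -0.00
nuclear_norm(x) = 1.84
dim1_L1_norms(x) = [0.76, 0.83, 0.46, 0.78, 1.17]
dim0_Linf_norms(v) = [0.23, 0.19, 0.41, 0.6, 0.33]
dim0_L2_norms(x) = [0.37, 0.58, 0.3, 0.21, 0.69]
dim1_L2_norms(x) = [0.43, 0.47, 0.25, 0.54, 0.57]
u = v + x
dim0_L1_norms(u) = [0.8, 1.31, 1.16, 1.46, 1.61]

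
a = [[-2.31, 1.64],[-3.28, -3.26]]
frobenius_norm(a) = 5.42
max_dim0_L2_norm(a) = 4.01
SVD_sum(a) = [[-0.58,  -0.47], [-3.56,  -2.92]] + [[-1.73, 2.11], [0.28, -0.34]]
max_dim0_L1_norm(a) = 5.59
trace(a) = -5.57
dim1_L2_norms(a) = [2.83, 4.62]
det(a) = 12.91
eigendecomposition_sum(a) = [[-1.15+1.43j, 0.82+1.01j],[-1.64-2.01j, -1.63+0.84j]] + [[-1.15-1.43j, 0.82-1.01j], [-1.64+2.01j, -1.63-0.84j]]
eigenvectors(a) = [[(-0.12-0.57j), -0.12+0.57j], [0.82+0.00j, (0.82-0j)]]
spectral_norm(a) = 4.66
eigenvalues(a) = [(-2.78+2.27j), (-2.78-2.27j)]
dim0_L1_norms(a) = [5.59, 4.9]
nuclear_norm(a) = 7.43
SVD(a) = [[-0.16,-0.99], [-0.99,0.16]] @ diag([4.663529994507768, 2.7682463745711616]) @ [[0.77,0.63],[0.63,-0.77]]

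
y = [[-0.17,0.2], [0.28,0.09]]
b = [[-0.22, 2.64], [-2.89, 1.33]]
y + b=[[-0.39,2.84], [-2.61,1.42]]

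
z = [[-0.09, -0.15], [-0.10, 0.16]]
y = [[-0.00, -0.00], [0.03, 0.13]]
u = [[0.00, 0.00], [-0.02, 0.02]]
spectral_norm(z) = 0.22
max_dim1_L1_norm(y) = 0.16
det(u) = 0.00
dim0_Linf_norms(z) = [0.1, 0.16]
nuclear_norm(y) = 0.13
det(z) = -0.03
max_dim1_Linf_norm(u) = 0.02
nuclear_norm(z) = 0.35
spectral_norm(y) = 0.13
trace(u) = 0.02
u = y @ z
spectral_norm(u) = 0.03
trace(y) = 0.13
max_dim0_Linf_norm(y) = 0.13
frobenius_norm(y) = 0.13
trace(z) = 0.07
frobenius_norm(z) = 0.26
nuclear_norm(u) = 0.03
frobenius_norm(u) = 0.03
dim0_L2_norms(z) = [0.13, 0.22]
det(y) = 0.00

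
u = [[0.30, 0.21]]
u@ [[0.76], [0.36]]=[[0.3]]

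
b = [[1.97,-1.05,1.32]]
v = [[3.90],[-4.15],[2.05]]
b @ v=[[14.75]]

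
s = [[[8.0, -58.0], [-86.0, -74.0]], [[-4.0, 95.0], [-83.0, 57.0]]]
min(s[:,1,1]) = -74.0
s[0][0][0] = 8.0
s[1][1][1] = 57.0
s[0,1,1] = -74.0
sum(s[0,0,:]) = -50.0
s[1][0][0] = -4.0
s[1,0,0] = -4.0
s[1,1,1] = 57.0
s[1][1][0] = -83.0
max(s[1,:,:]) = 95.0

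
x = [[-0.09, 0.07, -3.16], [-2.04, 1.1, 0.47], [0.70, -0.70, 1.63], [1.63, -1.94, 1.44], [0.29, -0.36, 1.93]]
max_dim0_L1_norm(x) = 8.63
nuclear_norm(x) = 8.34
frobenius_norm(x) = 5.63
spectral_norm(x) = 4.67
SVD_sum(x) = [[-0.98, 1.00, -2.41], [-0.25, 0.26, -0.61], [0.67, -0.69, 1.65], [0.89, -0.91, 2.17], [0.67, -0.68, 1.64]] + [[1.03, -0.77, -0.74], [-1.54, 1.15, 1.11], [0.02, -0.02, -0.02], [0.99, -0.74, -0.71], [-0.40, 0.30, 0.29]] + [[-0.14, -0.17, -0.01], [-0.25, -0.31, -0.03], [0.00, 0.01, 0.00], [-0.24, -0.30, -0.03], [0.02, 0.03, 0.0]]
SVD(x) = [[-0.60, -0.48, 0.36], [-0.15, 0.72, 0.67], [0.41, -0.01, -0.01], [0.54, -0.46, 0.64], [0.41, 0.19, -0.06]] @ diag([4.6737262657456125, 3.0765630234167722, 0.5930790468598671]) @ [[0.35, -0.36, 0.86], [-0.69, 0.52, 0.5], [-0.63, -0.78, -0.07]]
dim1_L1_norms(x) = [3.32, 3.61, 3.03, 5.01, 2.58]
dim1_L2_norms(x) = [3.16, 2.36, 1.91, 2.91, 1.98]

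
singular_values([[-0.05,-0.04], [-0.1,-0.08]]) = [0.14, 0.0]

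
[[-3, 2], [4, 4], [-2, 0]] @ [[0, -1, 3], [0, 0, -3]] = [[0, 3, -15], [0, -4, 0], [0, 2, -6]]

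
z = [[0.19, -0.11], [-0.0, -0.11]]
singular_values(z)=[0.23, 0.09]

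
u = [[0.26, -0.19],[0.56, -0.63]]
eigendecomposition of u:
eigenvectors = [[0.80, 0.25], [0.6, 0.97]]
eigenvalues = [0.12, -0.49]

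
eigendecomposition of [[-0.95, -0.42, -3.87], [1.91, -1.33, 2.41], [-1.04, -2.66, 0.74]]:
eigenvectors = [[-0.79+0.00j, -0.38+0.48j, -0.38-0.48j],[-0.00+0.00j, (0.68+0j), 0.68-0.00j],[(0.62+0j), (0.17+0.37j), 0.17-0.37j]]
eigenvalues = [(2.08+0j), (-1.81+2.65j), (-1.81-2.65j)]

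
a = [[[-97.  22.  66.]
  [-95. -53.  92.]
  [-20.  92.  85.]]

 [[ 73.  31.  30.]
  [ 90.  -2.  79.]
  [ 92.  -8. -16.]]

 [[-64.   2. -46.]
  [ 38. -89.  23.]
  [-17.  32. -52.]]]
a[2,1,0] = 38.0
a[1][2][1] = -8.0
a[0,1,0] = -95.0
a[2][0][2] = -46.0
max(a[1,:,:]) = 92.0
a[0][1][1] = -53.0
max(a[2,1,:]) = 38.0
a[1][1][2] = 79.0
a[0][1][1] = -53.0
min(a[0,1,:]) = -95.0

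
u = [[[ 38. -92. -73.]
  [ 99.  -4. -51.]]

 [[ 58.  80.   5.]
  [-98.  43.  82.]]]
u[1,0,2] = 5.0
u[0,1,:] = [99.0, -4.0, -51.0]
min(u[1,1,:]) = -98.0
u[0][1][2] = -51.0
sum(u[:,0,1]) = -12.0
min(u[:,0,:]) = -92.0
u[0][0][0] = 38.0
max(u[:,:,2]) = 82.0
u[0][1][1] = -4.0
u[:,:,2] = [[-73.0, -51.0], [5.0, 82.0]]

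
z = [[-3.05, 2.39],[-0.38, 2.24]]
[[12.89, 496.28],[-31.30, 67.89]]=z @[[-17.50, -160.27],  [-16.94, 3.12]]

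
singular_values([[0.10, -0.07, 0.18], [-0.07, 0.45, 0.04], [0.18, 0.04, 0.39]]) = [0.48, 0.46, 0.0]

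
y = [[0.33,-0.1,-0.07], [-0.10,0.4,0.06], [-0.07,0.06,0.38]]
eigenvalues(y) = [0.53, 0.25, 0.33]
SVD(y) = [[-0.53, -0.09, -0.84], [0.67, 0.57, -0.48], [0.53, -0.82, -0.24]] @ diag([0.5263257836088893, 0.33019968154902174, 0.2534745348420893]) @ [[-0.53,0.67,0.53], [-0.09,0.57,-0.82], [-0.84,-0.48,-0.24]]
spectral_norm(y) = 0.53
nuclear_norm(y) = 1.11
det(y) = 0.04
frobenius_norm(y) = 0.67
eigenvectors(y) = [[0.53, -0.84, 0.09],[-0.67, -0.48, -0.57],[-0.53, -0.24, 0.82]]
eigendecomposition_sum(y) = [[0.15,-0.19,-0.15], [-0.19,0.23,0.18], [-0.15,0.18,0.15]] + [[0.18, 0.10, 0.05], [0.10, 0.06, 0.03], [0.05, 0.03, 0.01]] + [[0.00,-0.02,0.02], [-0.02,0.11,-0.15], [0.02,-0.15,0.22]]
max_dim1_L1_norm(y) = 0.56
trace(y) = 1.11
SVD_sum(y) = [[0.15,-0.19,-0.15], [-0.19,0.23,0.18], [-0.15,0.18,0.15]] + [[0.0, -0.02, 0.02],[-0.02, 0.11, -0.15],[0.02, -0.15, 0.22]] + [[0.18, 0.10, 0.05], [0.1, 0.06, 0.03], [0.05, 0.03, 0.01]]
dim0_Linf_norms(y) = [0.33, 0.4, 0.38]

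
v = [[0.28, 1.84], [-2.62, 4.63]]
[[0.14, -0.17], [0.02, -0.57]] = v @ [[0.1, 0.04], [0.06, -0.10]]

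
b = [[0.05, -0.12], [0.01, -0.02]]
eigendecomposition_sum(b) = [[0.08, -0.24], [0.02, -0.06]] + [[-0.03,0.12], [-0.01,0.04]]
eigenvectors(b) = [[0.97, 0.95], [0.24, 0.32]]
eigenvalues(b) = [0.02, 0.01]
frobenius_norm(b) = 0.13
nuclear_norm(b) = 0.13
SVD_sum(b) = [[0.05,  -0.12], [0.01,  -0.02]] + [[-0.0, -0.00], [0.0, 0.0]]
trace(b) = 0.03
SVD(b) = [[-0.99, -0.17], [-0.17, 0.99]] @ diag([0.13190034437265816, 0.0015162962686051812]) @ [[-0.39, 0.92], [0.92, 0.39]]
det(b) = 0.00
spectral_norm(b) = 0.13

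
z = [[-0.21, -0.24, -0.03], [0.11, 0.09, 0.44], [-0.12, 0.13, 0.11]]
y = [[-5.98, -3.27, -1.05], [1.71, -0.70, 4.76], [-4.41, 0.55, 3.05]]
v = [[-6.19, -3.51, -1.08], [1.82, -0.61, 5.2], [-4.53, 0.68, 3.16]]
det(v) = 138.34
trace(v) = -3.64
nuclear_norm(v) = 17.14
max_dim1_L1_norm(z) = 0.64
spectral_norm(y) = 7.95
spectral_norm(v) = 8.25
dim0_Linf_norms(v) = [6.19, 3.51, 5.2]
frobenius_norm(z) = 0.60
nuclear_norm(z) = 0.96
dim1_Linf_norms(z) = [0.24, 0.44, 0.13]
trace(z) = -0.01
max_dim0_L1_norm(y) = 12.1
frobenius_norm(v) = 10.65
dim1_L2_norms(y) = [6.9, 5.11, 5.39]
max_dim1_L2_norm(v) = 7.2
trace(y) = -3.63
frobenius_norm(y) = 10.13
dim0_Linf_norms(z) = [0.21, 0.24, 0.44]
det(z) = 0.02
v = y + z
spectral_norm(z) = 0.50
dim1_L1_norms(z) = [0.48, 0.64, 0.36]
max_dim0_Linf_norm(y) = 5.98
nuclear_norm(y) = 16.24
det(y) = 116.37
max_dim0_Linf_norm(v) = 6.19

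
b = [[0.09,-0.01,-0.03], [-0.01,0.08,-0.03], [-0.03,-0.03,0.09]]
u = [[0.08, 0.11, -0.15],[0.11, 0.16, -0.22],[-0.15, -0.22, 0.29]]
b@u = [[0.01, 0.01, -0.02], [0.01, 0.02, -0.02], [-0.02, -0.03, 0.04]]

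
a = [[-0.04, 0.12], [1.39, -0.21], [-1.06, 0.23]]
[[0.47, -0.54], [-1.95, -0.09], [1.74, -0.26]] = a@ [[-0.86, -0.78], [3.59, -4.74]]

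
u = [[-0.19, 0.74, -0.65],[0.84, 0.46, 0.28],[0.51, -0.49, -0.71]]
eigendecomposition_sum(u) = [[(0.31+0j), (0.46+0j), -0.04+0.00j], [0.46+0.00j, 0.69+0.00j, (-0.06+0j)], [-0.04-0.00j, (-0.06-0j), (0.01+0j)]] + [[(-0.25+0.24j), 0.14-0.19j, (-0.3-0.28j)], [(0.19-0.13j), -0.11+0.11j, (0.17+0.22j)], [0.27+0.31j, (-0.22-0.18j), (-0.36+0.35j)]] + [[(-0.25-0.24j),  (0.14+0.19j),  (-0.3+0.28j)],[0.19+0.13j,  -0.11-0.11j,  (0.17-0.22j)],[(0.27-0.31j),  (-0.22+0.18j),  (-0.36-0.35j)]]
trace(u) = -0.44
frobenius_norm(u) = 1.73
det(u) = 1.00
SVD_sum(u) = [[0.23, 0.24, -0.68], [0.04, 0.05, -0.13], [0.19, 0.2, -0.57]] + [[-0.5,0.39,-0.03],[0.3,-0.24,0.02],[0.53,-0.41,0.03]] + [[0.08, 0.11, 0.06],[0.49, 0.65, 0.39],[-0.21, -0.28, -0.17]]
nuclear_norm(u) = 3.00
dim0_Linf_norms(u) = [0.84, 0.74, 0.71]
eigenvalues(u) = [(1+0j), (-0.72+0.7j), (-0.72-0.7j)]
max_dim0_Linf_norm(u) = 0.84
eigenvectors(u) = [[(-0.56+0j), (-0.03-0.59j), (-0.03+0.59j)], [(-0.83+0j), -0.04+0.39j, (-0.04-0.39j)], [0.07+0.00j, -0.71+0.00j, -0.71-0.00j]]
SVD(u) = [[0.76, 0.64, 0.15], [0.15, -0.39, 0.91], [0.64, -0.67, -0.39]] @ diag([1.0038165688752818, 1.0024111698774951, 0.9968069735692504]) @ [[0.3, 0.31, -0.90], [-0.78, 0.62, -0.05], [0.54, 0.72, 0.43]]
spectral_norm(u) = 1.00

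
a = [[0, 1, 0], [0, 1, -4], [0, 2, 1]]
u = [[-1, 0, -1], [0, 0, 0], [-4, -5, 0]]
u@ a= [[0, -3, -1], [0, 0, 0], [0, -9, 20]]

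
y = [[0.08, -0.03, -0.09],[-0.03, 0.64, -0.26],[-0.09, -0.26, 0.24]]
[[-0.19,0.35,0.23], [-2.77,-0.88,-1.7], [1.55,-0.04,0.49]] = y @[[-0.39, 2.34, 1.34],[-3.2, -1.75, -2.78],[2.83, -1.20, -0.47]]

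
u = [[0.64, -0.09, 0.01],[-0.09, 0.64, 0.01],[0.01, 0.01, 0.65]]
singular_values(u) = [0.73, 0.65, 0.55]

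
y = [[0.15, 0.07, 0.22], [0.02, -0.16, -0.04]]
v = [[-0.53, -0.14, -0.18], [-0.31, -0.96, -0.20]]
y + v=[[-0.38, -0.07, 0.04], [-0.29, -1.12, -0.24]]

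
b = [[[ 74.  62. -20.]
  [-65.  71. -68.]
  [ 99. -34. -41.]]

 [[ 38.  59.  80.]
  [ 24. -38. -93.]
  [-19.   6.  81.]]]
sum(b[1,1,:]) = -107.0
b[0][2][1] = -34.0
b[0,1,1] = 71.0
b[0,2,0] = 99.0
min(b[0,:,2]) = -68.0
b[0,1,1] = 71.0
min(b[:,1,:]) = -93.0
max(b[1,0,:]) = 80.0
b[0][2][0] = 99.0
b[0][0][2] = -20.0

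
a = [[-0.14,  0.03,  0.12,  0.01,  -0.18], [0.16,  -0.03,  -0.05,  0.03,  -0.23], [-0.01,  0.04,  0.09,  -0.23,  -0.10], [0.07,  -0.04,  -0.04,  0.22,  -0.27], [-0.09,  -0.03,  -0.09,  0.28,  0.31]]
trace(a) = 0.45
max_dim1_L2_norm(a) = 0.44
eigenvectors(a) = [[0.25-0.13j, 0.25+0.13j, -0.81+0.00j, -0.29+0.00j, 0.48+0.00j], [(0.25-0.31j), 0.25+0.31j, 0.54+0.00j, 0.63+0.00j, (0.5+0j)], [0.29+0.17j, (0.29-0.17j), -0.12+0.00j, (-0.7+0j), 0.66+0.00j], [(0.19-0.53j), (0.19+0.53j), (0.07+0j), (-0.09+0j), (0.25+0j)], [-0.57+0.00j, -0.57-0.00j, -0.17+0.00j, -0.14+0.00j, (0.15+0j)]]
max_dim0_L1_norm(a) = 1.09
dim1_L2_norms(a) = [0.26, 0.29, 0.27, 0.36, 0.44]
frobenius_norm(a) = 0.74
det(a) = 0.00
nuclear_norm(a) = 1.22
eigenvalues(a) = [(0.32+0.25j), (0.32-0.25j), (-0.18+0j), (-0+0j), 0j]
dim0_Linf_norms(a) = [0.16, 0.04, 0.12, 0.28, 0.31]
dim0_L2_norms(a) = [0.24, 0.08, 0.19, 0.43, 0.51]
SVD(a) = [[0.27,  0.03,  0.88,  0.01,  -0.40], [0.38,  0.39,  -0.42,  0.35,  -0.63], [0.35,  -0.43,  0.05,  0.76,  0.33], [0.28,  0.76,  0.14,  0.05,  0.57], [-0.76,  0.29,  0.18,  0.55,  -0.10]] @ diag([0.5510236365721659, 0.4267035770480601, 0.2412310337087412, 0.002037179290272169, 0.0006689914253513566]) @ [[0.19,  0.04,  0.19,  -0.4,  -0.88], [0.21,  -0.16,  -0.26,  0.84,  -0.4], [-0.82,  0.12,  0.45,  0.27,  -0.20], [0.33,  0.87,  0.28,  0.2,  0.08], [-0.38,  0.44,  -0.79,  -0.14,  -0.16]]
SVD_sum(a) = [[0.03, 0.01, 0.03, -0.06, -0.13], [0.04, 0.01, 0.04, -0.08, -0.18], [0.04, 0.01, 0.04, -0.08, -0.17], [0.03, 0.01, 0.03, -0.06, -0.14], [-0.08, -0.02, -0.08, 0.17, 0.37]] + [[0.00, -0.00, -0.00, 0.01, -0.01],[0.04, -0.03, -0.04, 0.14, -0.07],[-0.04, 0.03, 0.05, -0.16, 0.07],[0.07, -0.05, -0.08, 0.27, -0.13],[0.03, -0.02, -0.03, 0.1, -0.05]] + [[-0.17,0.03,0.1,0.06,-0.04], [0.08,-0.01,-0.05,-0.03,0.02], [-0.01,0.0,0.01,0.0,-0.0], [-0.03,0.0,0.02,0.01,-0.01], [-0.03,0.01,0.02,0.01,-0.01]] + [[0.0,0.00,0.00,0.00,0.00], [0.0,0.00,0.00,0.00,0.0], [0.00,0.0,0.00,0.0,0.0], [0.00,0.0,0.0,0.0,0.0], [0.0,0.00,0.0,0.00,0.00]] + [[0.00, -0.0, 0.0, 0.0, 0.0], [0.00, -0.0, 0.00, 0.00, 0.0], [-0.00, 0.00, -0.00, -0.0, -0.00], [-0.0, 0.00, -0.0, -0.0, -0.0], [0.0, -0.0, 0.00, 0.00, 0.0]]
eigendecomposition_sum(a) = [[(0.02+0j), -0.02j, (0.02-0.03j), (-0.02+0.1j), (-0.09-0.01j)], [0.02-0.01j, -0.01-0.02j, 0.00-0.05j, (0.03+0.15j), (-0.12+0.04j)], [(0.01+0.02j), (0.02-0.01j), (0.04-0j), (-0.12+0.04j), -0.05-0.09j], [(0.03-0.02j), (-0.02-0.03j), -0.02-0.06j, (0.11+0.18j), (-0.14+0.11j)], [(-0.03-0.02j), -0.02+0.03j, (-0.05+0.04j), 0.13-0.17j, (0.16+0.09j)]] + [[(0.02-0j),0.02j,0.02+0.03j,-0.02-0.10j,(-0.09+0.01j)], [0.02+0.01j,-0.01+0.02j,0.00+0.05j,(0.03-0.15j),(-0.12-0.04j)], [0.01-0.02j,(0.02+0.01j),0.04+0.00j,(-0.12-0.04j),-0.05+0.09j], [(0.03+0.02j),-0.02+0.03j,(-0.02+0.06j),0.11-0.18j,(-0.14-0.11j)], [-0.03+0.02j,-0.02-0.03j,-0.05-0.04j,0.13+0.17j,(0.16-0.09j)]] + [[-0.17+0.00j, (0.02+0j), (0.09+0j), (0.06-0j), -0.00-0.00j], [(0.11-0j), (-0.02-0j), -0.06-0.00j, (-0.04+0j), 0j], [-0.03+0.00j, 0j, 0.01+0.00j, (0.01-0j), -0.00-0.00j], [0.01-0.00j, -0.00-0.00j, (-0.01-0j), (-0+0j), 0j], [(-0.04+0j), 0.01+0.00j, (0.02+0j), 0.01-0.00j, (-0-0j)]] + [[-0j, 0.00-0.00j, (-0-0j), (-0+0j), (-0+0j)], [(-0+0j), (-0+0j), 0j, -0j, 0.00-0.00j], [-0j, -0j, -0.00-0.00j, (-0+0j), -0.00+0.00j], [0.00-0.00j, -0j, -0.00-0.00j, -0.00+0.00j, -0.00+0.00j], [0.00-0.00j, -0j, -0.00-0.00j, -0.00+0.00j, (-0+0j)]] + [[0.00-0.00j, -0j, -0j, -0.00+0.00j, 0j], [0.00-0.00j, 0.00-0.00j, -0j, -0.00+0.00j, 0.00+0.00j], [-0j, 0.00-0.00j, -0j, (-0+0j), 0j], [-0j, 0.00-0.00j, -0j, (-0+0j), 0.00+0.00j], [-0j, -0j, 0.00-0.00j, -0.00+0.00j, 0.00+0.00j]]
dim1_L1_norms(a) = [0.48, 0.5, 0.47, 0.64, 0.8]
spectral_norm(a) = 0.55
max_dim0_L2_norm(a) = 0.51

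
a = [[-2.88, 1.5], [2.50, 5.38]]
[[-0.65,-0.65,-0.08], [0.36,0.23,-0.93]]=a @[[0.21, 0.20, -0.05], [-0.03, -0.05, -0.15]]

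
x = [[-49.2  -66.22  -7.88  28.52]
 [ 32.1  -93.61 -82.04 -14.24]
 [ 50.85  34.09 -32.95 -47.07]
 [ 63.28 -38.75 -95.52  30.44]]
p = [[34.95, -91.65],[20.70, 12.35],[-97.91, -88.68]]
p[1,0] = 20.7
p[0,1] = -91.65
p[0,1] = -91.65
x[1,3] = -14.24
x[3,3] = 30.44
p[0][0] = 34.95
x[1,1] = -93.61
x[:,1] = [-66.22, -93.61, 34.09, -38.75]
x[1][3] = -14.24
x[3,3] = 30.44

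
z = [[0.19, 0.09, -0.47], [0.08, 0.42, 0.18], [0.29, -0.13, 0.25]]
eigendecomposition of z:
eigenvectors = [[-0.74+0.00j, (-0.74-0j), (-0.39+0j)], [0.26-0.03j, 0.26+0.03j, -0.92+0.00j], [(0.08+0.62j), (0.08-0.62j), 0.04+0.00j]]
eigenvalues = [(0.21+0.4j), (0.21-0.4j), (0.45+0j)]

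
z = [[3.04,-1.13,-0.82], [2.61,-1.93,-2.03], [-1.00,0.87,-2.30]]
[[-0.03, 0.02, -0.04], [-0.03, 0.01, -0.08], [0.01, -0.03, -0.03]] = z@[[-0.01,0.01,0.00],  [-0.00,-0.00,0.02],  [-0.0,0.01,0.02]]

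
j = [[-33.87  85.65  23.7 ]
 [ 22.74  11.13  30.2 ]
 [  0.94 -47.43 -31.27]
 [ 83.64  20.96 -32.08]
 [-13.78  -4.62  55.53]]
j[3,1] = 20.96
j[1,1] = 11.13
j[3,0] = 83.64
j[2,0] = 0.94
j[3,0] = 83.64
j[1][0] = 22.74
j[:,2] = [23.7, 30.2, -31.27, -32.08, 55.53]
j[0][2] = 23.7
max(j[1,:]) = 30.2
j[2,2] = -31.27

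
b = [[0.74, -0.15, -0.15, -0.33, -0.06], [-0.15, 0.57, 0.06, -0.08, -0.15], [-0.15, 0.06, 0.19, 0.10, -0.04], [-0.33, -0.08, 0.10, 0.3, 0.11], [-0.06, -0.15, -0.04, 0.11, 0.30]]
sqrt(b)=[[0.81, -0.11, -0.10, -0.26, -0.04], [-0.11, 0.73, 0.04, -0.09, -0.11], [-0.10, 0.04, 0.41, 0.1, -0.05], [-0.26, -0.09, 0.10, 0.45, 0.10], [-0.04, -0.11, -0.05, 0.10, 0.52]]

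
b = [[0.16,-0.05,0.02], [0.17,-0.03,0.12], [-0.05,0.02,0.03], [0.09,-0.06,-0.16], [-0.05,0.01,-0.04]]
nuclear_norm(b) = 0.48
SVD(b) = [[-0.61, -0.10, -0.56], [-0.71, 0.38, 0.46], [0.16, 0.21, -0.54], [-0.22, -0.89, 0.07], [0.21, -0.13, 0.43]] @ diag([0.27486114722736965, 0.20600764100047053, 0.00349307805174333]) @ [[-0.94, 0.26, -0.24], [-0.18, 0.24, 0.95], [0.3, 0.94, -0.18]]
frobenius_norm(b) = 0.34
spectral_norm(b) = 0.27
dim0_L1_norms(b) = [0.52, 0.17, 0.37]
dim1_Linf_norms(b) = [0.16, 0.17, 0.05, 0.16, 0.05]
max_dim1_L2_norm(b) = 0.21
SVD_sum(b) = [[0.16, -0.04, 0.04], [0.18, -0.05, 0.05], [-0.04, 0.01, -0.01], [0.06, -0.02, 0.01], [-0.06, 0.02, -0.01]] + [[0.00, -0.01, -0.02], [-0.01, 0.02, 0.07], [-0.01, 0.01, 0.04], [0.03, -0.04, -0.17], [0.0, -0.01, -0.03]] + [[-0.0, -0.00, 0.0], [0.0, 0.0, -0.0], [-0.0, -0.00, 0.00], [0.00, 0.00, -0.00], [0.0, 0.0, -0.00]]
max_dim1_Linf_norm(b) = 0.17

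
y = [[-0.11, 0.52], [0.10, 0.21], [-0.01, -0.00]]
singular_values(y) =[0.56, 0.13]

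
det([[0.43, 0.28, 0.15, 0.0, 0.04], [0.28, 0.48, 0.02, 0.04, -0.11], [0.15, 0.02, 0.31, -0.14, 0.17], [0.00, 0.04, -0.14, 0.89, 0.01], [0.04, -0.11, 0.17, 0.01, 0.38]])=0.006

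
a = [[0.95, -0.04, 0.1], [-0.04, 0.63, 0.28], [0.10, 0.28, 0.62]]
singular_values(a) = [0.99, 0.88, 0.33]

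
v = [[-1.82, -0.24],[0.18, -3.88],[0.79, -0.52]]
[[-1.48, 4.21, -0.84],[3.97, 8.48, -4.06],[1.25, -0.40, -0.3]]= v@[[0.94, -2.01, 0.32], [-0.98, -2.28, 1.06]]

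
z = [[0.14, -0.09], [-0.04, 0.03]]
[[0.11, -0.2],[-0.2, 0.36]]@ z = [[0.02, -0.02], [-0.04, 0.03]]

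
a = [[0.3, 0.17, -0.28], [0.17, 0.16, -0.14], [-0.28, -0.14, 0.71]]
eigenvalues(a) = [0.91, 0.22, 0.04]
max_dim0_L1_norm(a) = 1.13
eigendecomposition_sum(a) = [[0.2,0.11,-0.36],[0.11,0.06,-0.2],[-0.36,-0.20,0.65]] + [[0.09, 0.08, 0.07], [0.08, 0.07, 0.07], [0.07, 0.07, 0.06]] + [[0.02, -0.02, 0.00], [-0.02, 0.03, -0.00], [0.00, -0.0, 0.0]]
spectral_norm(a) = 0.91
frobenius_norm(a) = 0.93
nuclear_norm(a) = 1.17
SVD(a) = [[-0.46, -0.63, 0.62], [-0.26, -0.57, -0.78], [0.85, -0.52, 0.10]] @ diag([0.9072657781768193, 0.2204012956124523, 0.042332926210728365]) @ [[-0.46, -0.26, 0.85], [-0.63, -0.57, -0.52], [0.62, -0.78, 0.1]]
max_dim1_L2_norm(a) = 0.78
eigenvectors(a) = [[-0.46, -0.63, -0.62], [-0.26, -0.57, 0.78], [0.85, -0.52, -0.1]]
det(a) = 0.01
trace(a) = 1.17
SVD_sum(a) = [[0.2,0.11,-0.36], [0.11,0.06,-0.2], [-0.36,-0.20,0.65]] + [[0.09,0.08,0.07], [0.08,0.07,0.07], [0.07,0.07,0.06]] + [[0.02, -0.02, 0.0], [-0.02, 0.03, -0.0], [0.00, -0.0, 0.0]]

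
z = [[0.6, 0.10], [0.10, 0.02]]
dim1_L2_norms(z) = [0.61, 0.1]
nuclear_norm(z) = 0.62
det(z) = 0.00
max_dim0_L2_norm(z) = 0.61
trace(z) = 0.62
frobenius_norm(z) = 0.62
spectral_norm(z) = 0.62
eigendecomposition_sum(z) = [[0.60, 0.10],[0.10, 0.02]] + [[0.00,  -0.00], [-0.00,  0.0]]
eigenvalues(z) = [0.62, 0.0]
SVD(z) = [[-0.99, -0.17], [-0.17, 0.99]] @ diag([0.6167572330035591, 0.00324276699644065]) @ [[-0.99, -0.17],[-0.17, 0.99]]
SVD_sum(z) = [[0.60,0.10], [0.10,0.02]] + [[0.0,-0.00], [-0.00,0.00]]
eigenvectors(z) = [[0.99, -0.17],  [0.17, 0.99]]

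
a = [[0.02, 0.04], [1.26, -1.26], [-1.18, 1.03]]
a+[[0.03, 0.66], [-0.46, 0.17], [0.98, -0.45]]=[[0.05, 0.70],  [0.8, -1.09],  [-0.20, 0.58]]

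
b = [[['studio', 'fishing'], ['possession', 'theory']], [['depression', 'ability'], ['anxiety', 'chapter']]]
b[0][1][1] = 'theory'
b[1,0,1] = 'ability'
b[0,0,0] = 'studio'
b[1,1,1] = 'chapter'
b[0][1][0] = 'possession'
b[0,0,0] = 'studio'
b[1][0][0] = 'depression'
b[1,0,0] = 'depression'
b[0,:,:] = [['studio', 'fishing'], ['possession', 'theory']]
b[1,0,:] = ['depression', 'ability']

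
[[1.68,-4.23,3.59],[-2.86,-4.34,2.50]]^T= [[1.68, -2.86], [-4.23, -4.34], [3.59, 2.50]]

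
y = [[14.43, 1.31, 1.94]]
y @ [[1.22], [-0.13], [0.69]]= [[18.77]]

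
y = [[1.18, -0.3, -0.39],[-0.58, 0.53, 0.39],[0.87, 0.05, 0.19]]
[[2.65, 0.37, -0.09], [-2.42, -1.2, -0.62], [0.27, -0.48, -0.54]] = y @[[0.98, -0.38, -0.52], [-1.56, -2.62, -1.71], [-2.63, -0.08, -0.03]]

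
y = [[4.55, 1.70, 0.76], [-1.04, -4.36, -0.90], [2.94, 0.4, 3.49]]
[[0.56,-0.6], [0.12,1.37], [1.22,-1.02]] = y@[[0.12, 0.01], [-0.11, -0.26], [0.26, -0.27]]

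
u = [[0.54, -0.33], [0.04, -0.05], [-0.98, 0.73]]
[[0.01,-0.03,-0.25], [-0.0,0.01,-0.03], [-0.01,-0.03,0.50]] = u @ [[0.08, -0.39, -0.22], [0.09, -0.56, 0.39]]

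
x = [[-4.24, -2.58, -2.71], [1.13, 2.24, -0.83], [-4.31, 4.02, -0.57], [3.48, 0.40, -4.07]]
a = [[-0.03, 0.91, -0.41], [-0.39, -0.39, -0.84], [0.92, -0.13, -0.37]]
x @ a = [[-1.36, -2.5, 4.91], [-1.67, 0.26, -2.04], [-1.96, -5.42, -1.4], [-4.00, 3.54, -0.26]]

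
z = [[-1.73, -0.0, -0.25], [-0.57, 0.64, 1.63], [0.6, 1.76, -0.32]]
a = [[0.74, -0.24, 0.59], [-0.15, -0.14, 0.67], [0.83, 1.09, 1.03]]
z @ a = [[-1.49, 0.14, -1.28], [0.84, 1.82, 1.77], [-0.09, -0.74, 1.2]]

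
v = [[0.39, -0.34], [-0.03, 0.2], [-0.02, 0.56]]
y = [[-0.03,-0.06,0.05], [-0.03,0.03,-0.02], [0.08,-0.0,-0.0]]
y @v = [[-0.01, 0.03], [-0.01, 0.00], [0.03, -0.03]]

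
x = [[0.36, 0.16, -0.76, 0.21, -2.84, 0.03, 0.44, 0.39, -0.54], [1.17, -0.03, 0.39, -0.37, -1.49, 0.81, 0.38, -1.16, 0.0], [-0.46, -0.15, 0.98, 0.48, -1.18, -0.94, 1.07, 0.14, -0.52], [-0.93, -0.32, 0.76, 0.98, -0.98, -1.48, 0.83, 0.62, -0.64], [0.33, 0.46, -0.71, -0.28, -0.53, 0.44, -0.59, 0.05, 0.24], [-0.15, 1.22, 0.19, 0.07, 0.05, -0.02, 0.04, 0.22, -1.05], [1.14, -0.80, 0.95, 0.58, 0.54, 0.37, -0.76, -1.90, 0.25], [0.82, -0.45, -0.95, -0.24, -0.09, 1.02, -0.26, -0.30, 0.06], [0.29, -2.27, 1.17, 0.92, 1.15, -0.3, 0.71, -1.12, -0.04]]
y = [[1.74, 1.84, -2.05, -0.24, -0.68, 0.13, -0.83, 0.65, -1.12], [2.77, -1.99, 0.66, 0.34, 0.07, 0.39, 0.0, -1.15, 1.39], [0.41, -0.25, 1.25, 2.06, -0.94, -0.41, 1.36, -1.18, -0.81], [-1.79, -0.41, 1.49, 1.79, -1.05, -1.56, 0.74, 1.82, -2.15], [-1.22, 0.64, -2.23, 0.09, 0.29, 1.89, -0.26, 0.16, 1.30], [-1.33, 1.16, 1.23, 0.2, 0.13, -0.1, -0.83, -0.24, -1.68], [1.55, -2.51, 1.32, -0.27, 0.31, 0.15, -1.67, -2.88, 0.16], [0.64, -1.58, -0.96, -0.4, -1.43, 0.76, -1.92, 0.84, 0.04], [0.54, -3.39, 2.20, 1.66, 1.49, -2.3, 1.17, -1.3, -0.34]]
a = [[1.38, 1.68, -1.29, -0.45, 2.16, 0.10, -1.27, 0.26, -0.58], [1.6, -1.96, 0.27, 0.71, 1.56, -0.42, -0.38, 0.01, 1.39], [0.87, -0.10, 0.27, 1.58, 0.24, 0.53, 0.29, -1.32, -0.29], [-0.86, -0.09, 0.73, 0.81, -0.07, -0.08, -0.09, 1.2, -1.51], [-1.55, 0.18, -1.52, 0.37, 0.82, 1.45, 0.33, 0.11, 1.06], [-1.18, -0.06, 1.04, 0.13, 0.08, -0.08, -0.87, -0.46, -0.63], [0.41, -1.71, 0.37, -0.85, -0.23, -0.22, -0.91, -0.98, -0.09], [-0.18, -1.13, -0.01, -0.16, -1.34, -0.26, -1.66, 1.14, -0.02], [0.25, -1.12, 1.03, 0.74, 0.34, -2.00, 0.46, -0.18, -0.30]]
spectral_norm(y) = 7.81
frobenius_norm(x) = 7.33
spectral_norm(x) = 4.50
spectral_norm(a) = 4.46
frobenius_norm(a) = 8.33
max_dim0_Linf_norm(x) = 2.84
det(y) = 78.96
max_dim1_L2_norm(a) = 3.64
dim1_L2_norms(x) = [3.08, 2.45, 2.27, 2.67, 1.34, 1.65, 2.8, 1.74, 3.26]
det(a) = -1019.71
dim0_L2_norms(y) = [4.52, 5.44, 4.73, 3.26, 2.63, 3.5, 3.42, 4.15, 3.62]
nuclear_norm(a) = 22.49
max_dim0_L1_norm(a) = 8.28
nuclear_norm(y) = 28.92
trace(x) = 0.64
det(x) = 0.00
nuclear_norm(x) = 15.88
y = x + a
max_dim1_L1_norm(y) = 14.39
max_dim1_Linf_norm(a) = 2.16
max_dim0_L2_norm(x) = 3.81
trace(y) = 1.81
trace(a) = 1.17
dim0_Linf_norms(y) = [2.77, 3.39, 2.23, 2.06, 1.49, 2.3, 1.92, 2.88, 2.15]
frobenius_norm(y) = 12.01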